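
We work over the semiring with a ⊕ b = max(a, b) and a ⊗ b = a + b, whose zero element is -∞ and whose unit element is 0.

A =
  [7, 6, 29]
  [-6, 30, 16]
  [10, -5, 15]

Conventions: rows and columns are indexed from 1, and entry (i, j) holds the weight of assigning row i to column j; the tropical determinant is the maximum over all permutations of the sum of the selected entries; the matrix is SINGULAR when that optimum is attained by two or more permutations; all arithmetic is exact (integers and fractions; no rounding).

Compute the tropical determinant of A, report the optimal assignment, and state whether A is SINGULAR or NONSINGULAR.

σ = (1, 2, 3): 7 + 30 + 15 = 52
σ = (1, 3, 2): 7 + 16 + (-5) = 18
σ = (2, 1, 3): 6 + (-6) + 15 = 15
σ = (2, 3, 1): 6 + 16 + 10 = 32
σ = (3, 1, 2): 29 + (-6) + (-5) = 18
σ = (3, 2, 1): 29 + 30 + 10 = 69
Optimal value attained by: σ = (3, 2, 1).
Answer: det⊕(A) = 69; verdict: NONSINGULAR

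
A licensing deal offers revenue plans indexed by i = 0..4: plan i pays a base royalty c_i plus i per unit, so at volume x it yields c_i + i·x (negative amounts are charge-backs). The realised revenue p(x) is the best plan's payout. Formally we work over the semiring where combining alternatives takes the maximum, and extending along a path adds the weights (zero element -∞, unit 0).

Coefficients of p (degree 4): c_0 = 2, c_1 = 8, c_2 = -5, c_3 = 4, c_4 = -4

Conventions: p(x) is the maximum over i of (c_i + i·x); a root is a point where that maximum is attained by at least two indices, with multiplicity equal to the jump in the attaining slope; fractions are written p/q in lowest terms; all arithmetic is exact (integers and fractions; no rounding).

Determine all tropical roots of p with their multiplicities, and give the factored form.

hull edge (i=0, c=2) to (i=1, c=8): slope 6, span 1
hull edge (i=1, c=8) to (i=3, c=4): slope -2, span 2
hull edge (i=3, c=4) to (i=4, c=-4): slope -8, span 1
Factored form: p(x) = -4 ⊗ (x ⊕ (-6)) ⊗ (x ⊕ 2) ⊗ (x ⊕ 2) ⊗ (x ⊕ 8)
Answer: roots = -6 (mult 1), 2 (mult 2), 8 (mult 1)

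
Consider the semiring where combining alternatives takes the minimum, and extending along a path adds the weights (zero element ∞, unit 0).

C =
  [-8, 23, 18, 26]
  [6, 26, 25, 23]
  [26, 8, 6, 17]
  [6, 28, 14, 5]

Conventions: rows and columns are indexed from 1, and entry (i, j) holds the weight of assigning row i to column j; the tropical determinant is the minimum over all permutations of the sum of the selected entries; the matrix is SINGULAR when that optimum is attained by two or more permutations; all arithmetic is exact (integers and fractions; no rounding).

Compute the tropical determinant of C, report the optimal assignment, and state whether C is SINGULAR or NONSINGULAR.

σ = (1, 2, 3, 4): (-8) + 26 + 6 + 5 = 29
σ = (1, 2, 4, 3): (-8) + 26 + 17 + 14 = 49
σ = (1, 3, 2, 4): (-8) + 25 + 8 + 5 = 30
σ = (1, 3, 4, 2): (-8) + 25 + 17 + 28 = 62
σ = (1, 4, 2, 3): (-8) + 23 + 8 + 14 = 37
σ = (1, 4, 3, 2): (-8) + 23 + 6 + 28 = 49
σ = (2, 1, 3, 4): 23 + 6 + 6 + 5 = 40
σ = (2, 1, 4, 3): 23 + 6 + 17 + 14 = 60
σ = (2, 3, 1, 4): 23 + 25 + 26 + 5 = 79
σ = (2, 3, 4, 1): 23 + 25 + 17 + 6 = 71
σ = (2, 4, 1, 3): 23 + 23 + 26 + 14 = 86
σ = (2, 4, 3, 1): 23 + 23 + 6 + 6 = 58
σ = (3, 1, 2, 4): 18 + 6 + 8 + 5 = 37
σ = (3, 1, 4, 2): 18 + 6 + 17 + 28 = 69
σ = (3, 2, 1, 4): 18 + 26 + 26 + 5 = 75
σ = (3, 2, 4, 1): 18 + 26 + 17 + 6 = 67
σ = (3, 4, 1, 2): 18 + 23 + 26 + 28 = 95
σ = (3, 4, 2, 1): 18 + 23 + 8 + 6 = 55
σ = (4, 1, 2, 3): 26 + 6 + 8 + 14 = 54
σ = (4, 1, 3, 2): 26 + 6 + 6 + 28 = 66
σ = (4, 2, 1, 3): 26 + 26 + 26 + 14 = 92
σ = (4, 2, 3, 1): 26 + 26 + 6 + 6 = 64
σ = (4, 3, 1, 2): 26 + 25 + 26 + 28 = 105
σ = (4, 3, 2, 1): 26 + 25 + 8 + 6 = 65
Optimal value attained by: σ = (1, 2, 3, 4).
Answer: det⊕(C) = 29; verdict: NONSINGULAR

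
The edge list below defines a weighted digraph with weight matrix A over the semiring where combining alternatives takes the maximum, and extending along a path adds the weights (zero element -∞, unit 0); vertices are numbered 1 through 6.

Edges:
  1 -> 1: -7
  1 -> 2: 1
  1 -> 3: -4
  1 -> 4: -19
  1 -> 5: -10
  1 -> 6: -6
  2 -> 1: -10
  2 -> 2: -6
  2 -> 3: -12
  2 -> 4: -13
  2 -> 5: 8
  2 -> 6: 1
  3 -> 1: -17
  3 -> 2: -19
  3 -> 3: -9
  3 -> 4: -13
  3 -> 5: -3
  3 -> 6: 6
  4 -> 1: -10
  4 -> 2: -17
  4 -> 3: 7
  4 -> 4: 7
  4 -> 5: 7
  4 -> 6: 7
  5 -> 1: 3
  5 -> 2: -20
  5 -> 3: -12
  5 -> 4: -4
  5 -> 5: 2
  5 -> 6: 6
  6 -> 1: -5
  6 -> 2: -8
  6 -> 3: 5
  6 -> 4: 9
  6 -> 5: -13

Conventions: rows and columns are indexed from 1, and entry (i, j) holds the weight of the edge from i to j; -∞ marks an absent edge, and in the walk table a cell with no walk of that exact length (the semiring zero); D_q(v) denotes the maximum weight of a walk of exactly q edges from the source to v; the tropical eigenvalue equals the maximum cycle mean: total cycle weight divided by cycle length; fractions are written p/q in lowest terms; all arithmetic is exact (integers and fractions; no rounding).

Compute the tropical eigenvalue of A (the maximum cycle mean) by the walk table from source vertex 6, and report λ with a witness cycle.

q=0: [-∞, -∞, -∞, -∞, -∞, 0]
q=1: [-5, -8, 5, 9, -13, -∞]
q=2: [-1, -4, 16, 16, 16, 16]
q=3: [19, 8, 23, 25, 23, 23]
q=4: [26, 20, 32, 32, 32, 32]
q=5: [35, 27, 39, 41, 39, 39]
q=6: [42, 36, 48, 48, 48, 48]
Optimal cycle mean attained by: cycle 4->6->4, total 7 + 9, length 2.
Answer: λ = 8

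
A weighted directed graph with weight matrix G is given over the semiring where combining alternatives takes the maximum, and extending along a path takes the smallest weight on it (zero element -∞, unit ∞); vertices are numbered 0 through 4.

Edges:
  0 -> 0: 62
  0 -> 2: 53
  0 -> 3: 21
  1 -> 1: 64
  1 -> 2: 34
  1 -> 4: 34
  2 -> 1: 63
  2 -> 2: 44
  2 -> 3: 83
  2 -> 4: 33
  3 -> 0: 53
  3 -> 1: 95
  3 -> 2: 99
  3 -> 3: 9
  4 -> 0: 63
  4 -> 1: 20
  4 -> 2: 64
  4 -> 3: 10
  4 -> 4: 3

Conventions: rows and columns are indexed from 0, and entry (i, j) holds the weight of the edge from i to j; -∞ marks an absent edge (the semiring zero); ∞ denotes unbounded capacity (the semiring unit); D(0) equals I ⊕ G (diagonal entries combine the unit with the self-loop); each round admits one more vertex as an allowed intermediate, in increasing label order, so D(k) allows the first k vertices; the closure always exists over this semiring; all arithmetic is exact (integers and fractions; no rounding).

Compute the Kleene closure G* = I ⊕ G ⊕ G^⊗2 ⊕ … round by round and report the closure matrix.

D(0):
  [∞, -∞, 53, 21, -∞]
  [-∞, ∞, 34, -∞, 34]
  [-∞, 63, ∞, 83, 33]
  [53, 95, 99, ∞, -∞]
  [63, 20, 64, 10, ∞]
D(1):
  [∞, -∞, 53, 21, -∞]
  [-∞, ∞, 34, -∞, 34]
  [-∞, 63, ∞, 83, 33]
  [53, 95, 99, ∞, -∞]
  [63, 20, 64, 21, ∞]
D(2):
  [∞, -∞, 53, 21, -∞]
  [-∞, ∞, 34, -∞, 34]
  [-∞, 63, ∞, 83, 34]
  [53, 95, 99, ∞, 34]
  [63, 20, 64, 21, ∞]
D(3):
  [∞, 53, 53, 53, 34]
  [-∞, ∞, 34, 34, 34]
  [-∞, 63, ∞, 83, 34]
  [53, 95, 99, ∞, 34]
  [63, 63, 64, 64, ∞]
D(4):
  [∞, 53, 53, 53, 34]
  [34, ∞, 34, 34, 34]
  [53, 83, ∞, 83, 34]
  [53, 95, 99, ∞, 34]
  [63, 64, 64, 64, ∞]
D(5):
  [∞, 53, 53, 53, 34]
  [34, ∞, 34, 34, 34]
  [53, 83, ∞, 83, 34]
  [53, 95, 99, ∞, 34]
  [63, 64, 64, 64, ∞]
Answer: G* = [[∞, 53, 53, 53, 34], [34, ∞, 34, 34, 34], [53, 83, ∞, 83, 34], [53, 95, 99, ∞, 34], [63, 64, 64, 64, ∞]]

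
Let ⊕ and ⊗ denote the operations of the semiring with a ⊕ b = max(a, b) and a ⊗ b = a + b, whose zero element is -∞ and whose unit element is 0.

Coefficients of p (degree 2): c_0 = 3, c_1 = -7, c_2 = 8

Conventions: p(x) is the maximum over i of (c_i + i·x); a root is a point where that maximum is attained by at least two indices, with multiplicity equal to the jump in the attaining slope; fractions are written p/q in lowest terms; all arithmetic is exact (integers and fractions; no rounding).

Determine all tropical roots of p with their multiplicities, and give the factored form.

hull edge (i=0, c=3) to (i=2, c=8): slope 5/2, span 2
Factored form: p(x) = 8 ⊗ (x ⊕ (-5/2)) ⊗ (x ⊕ (-5/2))
Answer: roots = -5/2 (mult 2)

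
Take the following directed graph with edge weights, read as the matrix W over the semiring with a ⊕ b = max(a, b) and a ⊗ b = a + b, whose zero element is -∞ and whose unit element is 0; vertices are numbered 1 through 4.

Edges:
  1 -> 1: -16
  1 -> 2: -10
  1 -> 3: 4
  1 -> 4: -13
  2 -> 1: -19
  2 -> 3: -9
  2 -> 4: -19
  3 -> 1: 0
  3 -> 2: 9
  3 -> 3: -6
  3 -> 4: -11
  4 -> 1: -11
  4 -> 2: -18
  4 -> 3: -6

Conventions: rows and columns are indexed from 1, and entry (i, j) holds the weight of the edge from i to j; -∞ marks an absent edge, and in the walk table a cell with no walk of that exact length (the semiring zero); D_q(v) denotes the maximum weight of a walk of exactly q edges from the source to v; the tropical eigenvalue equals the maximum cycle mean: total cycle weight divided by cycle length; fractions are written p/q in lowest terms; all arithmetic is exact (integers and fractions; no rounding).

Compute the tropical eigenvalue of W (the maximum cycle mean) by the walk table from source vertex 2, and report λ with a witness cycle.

q=0: [-∞, 0, -∞, -∞]
q=1: [-19, -∞, -9, -19]
q=2: [-9, 0, -15, -20]
q=3: [-15, -6, -5, -19]
q=4: [-5, 4, -11, -16]
Optimal cycle mean attained by: cycle 1->3->1, total 4 + 0, length 2.
Answer: λ = 2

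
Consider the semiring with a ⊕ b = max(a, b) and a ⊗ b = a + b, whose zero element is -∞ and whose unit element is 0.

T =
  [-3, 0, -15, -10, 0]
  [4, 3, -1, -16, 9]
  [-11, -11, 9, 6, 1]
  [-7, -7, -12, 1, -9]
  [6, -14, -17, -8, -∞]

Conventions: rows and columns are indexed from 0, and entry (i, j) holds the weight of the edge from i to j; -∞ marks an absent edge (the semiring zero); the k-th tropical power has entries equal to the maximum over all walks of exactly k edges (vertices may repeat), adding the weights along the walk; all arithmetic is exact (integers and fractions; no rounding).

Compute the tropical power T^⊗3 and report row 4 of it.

T^⊗2:
  [6, 3, -1, -8, 9]
  [15, 6, 8, 5, 12]
  [7, -1, 18, 15, 10]
  [-3, -4, -3, 2, 2]
  [3, 6, -8, -4, 6]
T^⊗3:
  [15, 6, 8, 5, 12]
  [18, 15, 17, 14, 15]
  [16, 8, 27, 24, 19]
  [8, -1, 6, 3, 5]
  [12, 9, 5, -2, 15]
Answer: row 4 of T^⊗3 = [12, 9, 5, -2, 15]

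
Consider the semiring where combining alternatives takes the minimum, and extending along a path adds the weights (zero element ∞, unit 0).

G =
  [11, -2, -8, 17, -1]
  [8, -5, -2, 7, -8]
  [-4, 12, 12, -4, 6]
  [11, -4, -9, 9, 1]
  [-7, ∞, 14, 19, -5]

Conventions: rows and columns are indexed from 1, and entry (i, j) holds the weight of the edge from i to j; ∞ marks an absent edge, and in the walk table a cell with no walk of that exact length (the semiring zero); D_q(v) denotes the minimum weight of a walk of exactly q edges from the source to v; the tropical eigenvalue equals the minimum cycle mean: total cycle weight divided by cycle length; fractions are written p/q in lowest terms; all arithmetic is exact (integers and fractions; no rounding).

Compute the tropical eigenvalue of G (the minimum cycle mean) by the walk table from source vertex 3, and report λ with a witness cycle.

q=0: [∞, ∞, 0, ∞, ∞]
q=1: [-4, 12, 12, -4, 6]
q=2: [-1, -8, -13, 5, -5]
q=3: [-17, -13, -10, -17, -16]
q=4: [-23, -21, -26, -14, -21]
q=5: [-30, -26, -31, -30, -29]
Optimal cycle mean attained by: cycle 3->4->3, total (-4) + (-9), length 2.
Answer: λ = -13/2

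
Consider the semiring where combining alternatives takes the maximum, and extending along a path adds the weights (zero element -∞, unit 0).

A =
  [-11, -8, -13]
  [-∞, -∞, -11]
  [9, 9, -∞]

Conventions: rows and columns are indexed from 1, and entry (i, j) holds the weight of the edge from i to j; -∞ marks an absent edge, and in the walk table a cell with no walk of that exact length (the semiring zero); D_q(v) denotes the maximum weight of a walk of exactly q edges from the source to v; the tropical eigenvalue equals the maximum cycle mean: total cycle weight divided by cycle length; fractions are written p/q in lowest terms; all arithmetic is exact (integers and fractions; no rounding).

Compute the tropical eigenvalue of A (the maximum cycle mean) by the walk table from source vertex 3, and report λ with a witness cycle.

q=0: [-∞, -∞, 0]
q=1: [9, 9, -∞]
q=2: [-2, 1, -2]
q=3: [7, 7, -10]
Optimal cycle mean attained by: cycle 2->3->2, total (-11) + 9, length 2.
Answer: λ = -1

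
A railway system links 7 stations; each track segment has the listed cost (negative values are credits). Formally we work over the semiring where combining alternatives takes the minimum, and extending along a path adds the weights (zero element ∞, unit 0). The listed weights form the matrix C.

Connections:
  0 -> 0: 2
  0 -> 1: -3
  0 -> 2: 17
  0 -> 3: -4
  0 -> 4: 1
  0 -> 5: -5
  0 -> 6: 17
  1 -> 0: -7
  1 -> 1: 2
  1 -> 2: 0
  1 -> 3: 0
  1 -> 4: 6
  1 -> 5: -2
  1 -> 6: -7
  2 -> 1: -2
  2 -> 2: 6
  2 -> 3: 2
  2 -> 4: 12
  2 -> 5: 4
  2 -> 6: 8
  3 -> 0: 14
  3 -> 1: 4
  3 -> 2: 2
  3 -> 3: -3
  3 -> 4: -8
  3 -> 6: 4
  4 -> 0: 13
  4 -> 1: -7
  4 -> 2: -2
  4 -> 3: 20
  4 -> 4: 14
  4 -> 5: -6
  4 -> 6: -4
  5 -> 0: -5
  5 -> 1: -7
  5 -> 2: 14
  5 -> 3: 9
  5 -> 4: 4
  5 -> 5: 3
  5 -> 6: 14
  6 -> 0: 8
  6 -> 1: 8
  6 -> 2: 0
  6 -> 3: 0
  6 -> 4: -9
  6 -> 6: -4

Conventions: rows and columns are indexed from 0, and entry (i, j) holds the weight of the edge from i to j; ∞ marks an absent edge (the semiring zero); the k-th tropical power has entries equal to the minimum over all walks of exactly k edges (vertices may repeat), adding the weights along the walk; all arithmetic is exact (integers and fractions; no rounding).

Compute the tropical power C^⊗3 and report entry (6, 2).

C^⊗2:
  [-10, -12, -3, -7, -12, -5, -10]
  [-7, -10, -7, -11, -16, -12, -11]
  [-9, -3, -2, -2, -6, -4, -9]
  [-3, -15, -10, -6, -11, -14, -12]
  [-14, -13, -7, -7, -13, -9, -14]
  [-14, -8, -7, -9, -4, -10, -14]
  [1, -16, -11, -4, -13, -15, -13]
C^⊗3:
  [-19, -19, -14, -14, -19, -18, -19]
  [-17, -23, -18, -14, -20, -22, -20]
  [-10, -13, -9, -13, -18, -14, -13]
  [-22, -21, -15, -15, -21, -17, -22]
  [-20, -20, -15, -18, -23, -19, -20]
  [-15, -17, -14, -18, -23, -19, -18]
  [-23, -22, -16, -16, -22, -19, -23]
Key observation: the optimum is the walk 6->4->1->2, with weight (-9) + (-7) + 0 = -16.
Optimal value attained by: walk 6->4->1->2.
Answer: (C^⊗3)[6][2] = -16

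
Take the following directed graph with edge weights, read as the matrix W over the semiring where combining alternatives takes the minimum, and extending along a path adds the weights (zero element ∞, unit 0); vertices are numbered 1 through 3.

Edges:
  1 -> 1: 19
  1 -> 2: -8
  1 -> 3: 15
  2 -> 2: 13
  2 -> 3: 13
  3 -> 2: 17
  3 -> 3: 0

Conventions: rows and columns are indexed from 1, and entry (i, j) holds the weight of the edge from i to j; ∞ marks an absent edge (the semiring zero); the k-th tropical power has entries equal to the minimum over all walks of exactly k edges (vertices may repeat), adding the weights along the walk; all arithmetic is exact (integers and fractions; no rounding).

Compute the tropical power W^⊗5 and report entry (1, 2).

W^⊗2:
  [38, 5, 5]
  [∞, 26, 13]
  [∞, 17, 0]
W^⊗3:
  [57, 18, 5]
  [∞, 30, 13]
  [∞, 17, 0]
W^⊗4:
  [76, 22, 5]
  [∞, 30, 13]
  [∞, 17, 0]
W^⊗5:
  [95, 22, 5]
  [∞, 30, 13]
  [∞, 17, 0]
Key observation: the optimum is the walk 1->2->3->3->3->2, with weight (-8) + 13 + 0 + 0 + 17 = 22.
Optimal value attained by: walk 1->2->3->3->3->2.
Answer: (W^⊗5)[1][2] = 22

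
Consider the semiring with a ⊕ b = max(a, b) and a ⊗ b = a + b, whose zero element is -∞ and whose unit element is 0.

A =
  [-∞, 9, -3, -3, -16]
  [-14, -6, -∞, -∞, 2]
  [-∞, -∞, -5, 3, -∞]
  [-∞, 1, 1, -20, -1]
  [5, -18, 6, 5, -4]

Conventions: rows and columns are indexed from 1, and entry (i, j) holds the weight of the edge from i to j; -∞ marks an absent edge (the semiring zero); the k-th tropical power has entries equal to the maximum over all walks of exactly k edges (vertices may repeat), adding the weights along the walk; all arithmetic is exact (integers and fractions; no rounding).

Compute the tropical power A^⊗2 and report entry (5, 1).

A^⊗2:
  [-5, 3, -2, 0, 11]
  [7, -5, 8, 7, -2]
  [-∞, 4, 4, -2, 2]
  [4, -5, 5, 4, 3]
  [1, 14, 6, 9, 4]
Key observation: the optimum is the walk 5->5->1, with weight (-4) + 5 = 1.
Optimal value attained by: walk 5->5->1.
Answer: (A^⊗2)[5][1] = 1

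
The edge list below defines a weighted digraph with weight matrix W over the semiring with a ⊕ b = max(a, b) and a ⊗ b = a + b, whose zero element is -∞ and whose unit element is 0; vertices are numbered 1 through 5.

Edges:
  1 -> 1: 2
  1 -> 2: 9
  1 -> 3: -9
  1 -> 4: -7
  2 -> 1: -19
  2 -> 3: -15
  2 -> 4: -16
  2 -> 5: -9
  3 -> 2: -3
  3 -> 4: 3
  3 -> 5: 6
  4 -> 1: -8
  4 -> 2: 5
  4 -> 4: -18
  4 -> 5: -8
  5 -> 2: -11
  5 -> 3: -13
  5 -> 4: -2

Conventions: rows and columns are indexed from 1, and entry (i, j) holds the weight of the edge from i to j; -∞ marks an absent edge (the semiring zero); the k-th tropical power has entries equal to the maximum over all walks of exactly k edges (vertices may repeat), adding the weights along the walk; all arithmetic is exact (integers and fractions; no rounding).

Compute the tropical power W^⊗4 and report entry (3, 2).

W^⊗2:
  [4, 11, -6, -5, 0]
  [-17, -10, -22, -11, -9]
  [-5, 8, -7, 4, -5]
  [-6, 1, -10, -10, -4]
  [-10, 3, -26, -10, -7]
W^⊗3:
  [6, 13, -4, -2, 2]
  [-15, -6, -22, -11, -16]
  [-3, 9, -7, -4, -1]
  [-4, 3, -14, -6, -4]
  [-8, -1, -12, -9, -6]
W^⊗4:
  [8, 15, -2, 0, 4]
  [-13, -6, -21, -18, -15]
  [-1, 6, -6, -3, 0]
  [-2, 5, -12, -6, -6]
  [-6, 1, -16, -8, -6]
Key observation: the optimum is the walk 3->4->1->1->2, with weight 3 + (-8) + 2 + 9 = 6.
Optimal value attained by: walk 3->4->1->1->2.
Answer: (W^⊗4)[3][2] = 6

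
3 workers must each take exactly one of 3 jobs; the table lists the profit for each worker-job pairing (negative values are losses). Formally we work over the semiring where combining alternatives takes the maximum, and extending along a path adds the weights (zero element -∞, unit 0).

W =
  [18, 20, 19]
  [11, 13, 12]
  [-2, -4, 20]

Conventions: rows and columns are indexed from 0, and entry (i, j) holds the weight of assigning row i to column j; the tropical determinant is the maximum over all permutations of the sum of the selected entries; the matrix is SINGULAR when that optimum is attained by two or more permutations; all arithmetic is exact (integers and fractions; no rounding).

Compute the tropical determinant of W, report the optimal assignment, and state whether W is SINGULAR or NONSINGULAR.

σ = (0, 1, 2): 18 + 13 + 20 = 51
σ = (0, 2, 1): 18 + 12 + (-4) = 26
σ = (1, 0, 2): 20 + 11 + 20 = 51
σ = (1, 2, 0): 20 + 12 + (-2) = 30
σ = (2, 0, 1): 19 + 11 + (-4) = 26
σ = (2, 1, 0): 19 + 13 + (-2) = 30
Optimal value attained by: σ = (0, 1, 2).
Answer: det⊕(W) = 51; verdict: SINGULAR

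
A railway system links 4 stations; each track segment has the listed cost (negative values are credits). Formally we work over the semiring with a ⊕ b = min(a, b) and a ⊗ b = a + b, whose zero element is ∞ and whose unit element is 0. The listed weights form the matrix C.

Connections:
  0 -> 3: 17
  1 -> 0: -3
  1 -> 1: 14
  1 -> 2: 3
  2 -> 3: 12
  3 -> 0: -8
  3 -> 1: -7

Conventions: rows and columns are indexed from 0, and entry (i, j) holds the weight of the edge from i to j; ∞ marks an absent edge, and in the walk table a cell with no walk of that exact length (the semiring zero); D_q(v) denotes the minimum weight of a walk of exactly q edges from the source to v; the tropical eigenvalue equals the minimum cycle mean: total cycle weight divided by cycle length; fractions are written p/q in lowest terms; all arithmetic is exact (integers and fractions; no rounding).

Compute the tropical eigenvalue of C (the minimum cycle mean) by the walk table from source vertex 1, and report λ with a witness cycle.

q=0: [∞, 0, ∞, ∞]
q=1: [-3, 14, 3, ∞]
q=2: [11, 28, 17, 14]
q=3: [6, 7, 31, 28]
q=4: [4, 21, 10, 23]
Optimal cycle mean attained by: cycle 0->3->1->0, total 17 + (-7) + (-3), length 3.
Answer: λ = 7/3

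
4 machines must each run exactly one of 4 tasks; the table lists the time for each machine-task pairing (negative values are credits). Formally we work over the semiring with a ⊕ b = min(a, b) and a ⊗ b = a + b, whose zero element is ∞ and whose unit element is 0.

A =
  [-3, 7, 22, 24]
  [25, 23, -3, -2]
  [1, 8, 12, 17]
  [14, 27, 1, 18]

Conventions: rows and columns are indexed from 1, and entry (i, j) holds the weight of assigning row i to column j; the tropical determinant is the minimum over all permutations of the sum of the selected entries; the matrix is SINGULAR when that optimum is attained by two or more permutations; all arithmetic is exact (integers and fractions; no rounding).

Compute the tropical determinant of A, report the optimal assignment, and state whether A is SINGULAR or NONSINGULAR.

σ = (1, 2, 3, 4): (-3) + 23 + 12 + 18 = 50
σ = (1, 2, 4, 3): (-3) + 23 + 17 + 1 = 38
σ = (1, 3, 2, 4): (-3) + (-3) + 8 + 18 = 20
σ = (1, 3, 4, 2): (-3) + (-3) + 17 + 27 = 38
σ = (1, 4, 2, 3): (-3) + (-2) + 8 + 1 = 4
σ = (1, 4, 3, 2): (-3) + (-2) + 12 + 27 = 34
σ = (2, 1, 3, 4): 7 + 25 + 12 + 18 = 62
σ = (2, 1, 4, 3): 7 + 25 + 17 + 1 = 50
σ = (2, 3, 1, 4): 7 + (-3) + 1 + 18 = 23
σ = (2, 3, 4, 1): 7 + (-3) + 17 + 14 = 35
σ = (2, 4, 1, 3): 7 + (-2) + 1 + 1 = 7
σ = (2, 4, 3, 1): 7 + (-2) + 12 + 14 = 31
σ = (3, 1, 2, 4): 22 + 25 + 8 + 18 = 73
σ = (3, 1, 4, 2): 22 + 25 + 17 + 27 = 91
σ = (3, 2, 1, 4): 22 + 23 + 1 + 18 = 64
σ = (3, 2, 4, 1): 22 + 23 + 17 + 14 = 76
σ = (3, 4, 1, 2): 22 + (-2) + 1 + 27 = 48
σ = (3, 4, 2, 1): 22 + (-2) + 8 + 14 = 42
σ = (4, 1, 2, 3): 24 + 25 + 8 + 1 = 58
σ = (4, 1, 3, 2): 24 + 25 + 12 + 27 = 88
σ = (4, 2, 1, 3): 24 + 23 + 1 + 1 = 49
σ = (4, 2, 3, 1): 24 + 23 + 12 + 14 = 73
σ = (4, 3, 1, 2): 24 + (-3) + 1 + 27 = 49
σ = (4, 3, 2, 1): 24 + (-3) + 8 + 14 = 43
Optimal value attained by: σ = (1, 4, 2, 3).
Answer: det⊕(A) = 4; verdict: NONSINGULAR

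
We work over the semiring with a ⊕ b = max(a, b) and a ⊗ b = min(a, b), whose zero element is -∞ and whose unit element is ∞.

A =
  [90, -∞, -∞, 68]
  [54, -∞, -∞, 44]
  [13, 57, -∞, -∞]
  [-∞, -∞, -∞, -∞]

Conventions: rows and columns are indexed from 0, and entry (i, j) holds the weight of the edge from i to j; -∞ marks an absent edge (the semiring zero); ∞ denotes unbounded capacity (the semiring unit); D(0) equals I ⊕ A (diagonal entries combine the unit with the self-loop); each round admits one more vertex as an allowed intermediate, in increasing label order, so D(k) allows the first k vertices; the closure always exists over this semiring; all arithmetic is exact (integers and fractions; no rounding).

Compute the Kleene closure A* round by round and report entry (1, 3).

D(0):
  [∞, -∞, -∞, 68]
  [54, ∞, -∞, 44]
  [13, 57, ∞, -∞]
  [-∞, -∞, -∞, ∞]
D(1):
  [∞, -∞, -∞, 68]
  [54, ∞, -∞, 54]
  [13, 57, ∞, 13]
  [-∞, -∞, -∞, ∞]
D(2):
  [∞, -∞, -∞, 68]
  [54, ∞, -∞, 54]
  [54, 57, ∞, 54]
  [-∞, -∞, -∞, ∞]
D(3):
  [∞, -∞, -∞, 68]
  [54, ∞, -∞, 54]
  [54, 57, ∞, 54]
  [-∞, -∞, -∞, ∞]
D(4):
  [∞, -∞, -∞, 68]
  [54, ∞, -∞, 54]
  [54, 57, ∞, 54]
  [-∞, -∞, -∞, ∞]
Answer: A*[1][3] = 54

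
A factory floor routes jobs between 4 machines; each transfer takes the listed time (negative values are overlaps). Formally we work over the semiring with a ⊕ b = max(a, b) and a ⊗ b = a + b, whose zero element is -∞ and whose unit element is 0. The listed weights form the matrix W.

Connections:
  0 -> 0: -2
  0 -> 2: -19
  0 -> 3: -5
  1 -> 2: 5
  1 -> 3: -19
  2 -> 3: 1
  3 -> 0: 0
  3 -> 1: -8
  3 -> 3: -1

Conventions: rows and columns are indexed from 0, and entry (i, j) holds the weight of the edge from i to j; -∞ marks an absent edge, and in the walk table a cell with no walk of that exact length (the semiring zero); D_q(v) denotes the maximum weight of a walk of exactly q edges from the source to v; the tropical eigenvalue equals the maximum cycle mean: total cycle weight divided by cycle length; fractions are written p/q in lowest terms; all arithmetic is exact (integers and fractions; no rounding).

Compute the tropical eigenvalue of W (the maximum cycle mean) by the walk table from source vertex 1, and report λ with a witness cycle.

q=0: [-∞, 0, -∞, -∞]
q=1: [-∞, -∞, 5, -19]
q=2: [-19, -27, -∞, 6]
q=3: [6, -2, -22, 5]
q=4: [5, -3, 3, 4]
Optimal cycle mean attained by: cycle 1->2->3->1, total 5 + 1 + (-8), length 3.
Answer: λ = -2/3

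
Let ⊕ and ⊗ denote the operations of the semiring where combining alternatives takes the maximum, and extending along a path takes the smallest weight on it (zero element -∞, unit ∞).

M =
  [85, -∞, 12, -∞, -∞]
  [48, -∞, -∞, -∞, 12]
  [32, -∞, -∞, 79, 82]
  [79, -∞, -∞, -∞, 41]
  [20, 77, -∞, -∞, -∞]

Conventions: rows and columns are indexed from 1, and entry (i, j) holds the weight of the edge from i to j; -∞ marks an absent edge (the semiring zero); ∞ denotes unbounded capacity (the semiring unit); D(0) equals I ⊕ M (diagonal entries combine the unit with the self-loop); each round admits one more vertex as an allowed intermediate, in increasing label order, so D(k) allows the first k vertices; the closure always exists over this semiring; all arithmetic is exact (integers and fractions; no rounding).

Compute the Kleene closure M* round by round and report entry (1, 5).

D(0):
  [∞, -∞, 12, -∞, -∞]
  [48, ∞, -∞, -∞, 12]
  [32, -∞, ∞, 79, 82]
  [79, -∞, -∞, ∞, 41]
  [20, 77, -∞, -∞, ∞]
D(1):
  [∞, -∞, 12, -∞, -∞]
  [48, ∞, 12, -∞, 12]
  [32, -∞, ∞, 79, 82]
  [79, -∞, 12, ∞, 41]
  [20, 77, 12, -∞, ∞]
D(2):
  [∞, -∞, 12, -∞, -∞]
  [48, ∞, 12, -∞, 12]
  [32, -∞, ∞, 79, 82]
  [79, -∞, 12, ∞, 41]
  [48, 77, 12, -∞, ∞]
D(3):
  [∞, -∞, 12, 12, 12]
  [48, ∞, 12, 12, 12]
  [32, -∞, ∞, 79, 82]
  [79, -∞, 12, ∞, 41]
  [48, 77, 12, 12, ∞]
D(4):
  [∞, -∞, 12, 12, 12]
  [48, ∞, 12, 12, 12]
  [79, -∞, ∞, 79, 82]
  [79, -∞, 12, ∞, 41]
  [48, 77, 12, 12, ∞]
D(5):
  [∞, 12, 12, 12, 12]
  [48, ∞, 12, 12, 12]
  [79, 77, ∞, 79, 82]
  [79, 41, 12, ∞, 41]
  [48, 77, 12, 12, ∞]
Answer: M*[1][5] = 12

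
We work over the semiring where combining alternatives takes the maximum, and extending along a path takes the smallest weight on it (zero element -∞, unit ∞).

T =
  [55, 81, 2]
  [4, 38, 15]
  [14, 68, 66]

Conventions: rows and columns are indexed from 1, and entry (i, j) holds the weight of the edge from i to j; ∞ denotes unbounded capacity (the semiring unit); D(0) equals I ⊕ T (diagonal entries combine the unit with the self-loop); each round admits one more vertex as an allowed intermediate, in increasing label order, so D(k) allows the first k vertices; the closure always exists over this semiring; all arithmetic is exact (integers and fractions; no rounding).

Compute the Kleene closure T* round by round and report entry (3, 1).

D(0):
  [∞, 81, 2]
  [4, ∞, 15]
  [14, 68, ∞]
D(1):
  [∞, 81, 2]
  [4, ∞, 15]
  [14, 68, ∞]
D(2):
  [∞, 81, 15]
  [4, ∞, 15]
  [14, 68, ∞]
D(3):
  [∞, 81, 15]
  [14, ∞, 15]
  [14, 68, ∞]
Answer: T*[3][1] = 14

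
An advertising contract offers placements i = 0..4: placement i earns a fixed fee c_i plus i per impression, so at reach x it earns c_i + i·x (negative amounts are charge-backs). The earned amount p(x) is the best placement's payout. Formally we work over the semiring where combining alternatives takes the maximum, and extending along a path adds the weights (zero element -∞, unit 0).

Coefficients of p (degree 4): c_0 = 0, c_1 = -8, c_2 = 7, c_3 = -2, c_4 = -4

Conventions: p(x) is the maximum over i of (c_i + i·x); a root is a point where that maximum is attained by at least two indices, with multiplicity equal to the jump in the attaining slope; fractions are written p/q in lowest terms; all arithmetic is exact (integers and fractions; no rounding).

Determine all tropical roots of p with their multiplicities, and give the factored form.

hull edge (i=0, c=0) to (i=2, c=7): slope 7/2, span 2
hull edge (i=2, c=7) to (i=4, c=-4): slope -11/2, span 2
Factored form: p(x) = -4 ⊗ (x ⊕ (-7/2)) ⊗ (x ⊕ (-7/2)) ⊗ (x ⊕ 11/2) ⊗ (x ⊕ 11/2)
Answer: roots = -7/2 (mult 2), 11/2 (mult 2)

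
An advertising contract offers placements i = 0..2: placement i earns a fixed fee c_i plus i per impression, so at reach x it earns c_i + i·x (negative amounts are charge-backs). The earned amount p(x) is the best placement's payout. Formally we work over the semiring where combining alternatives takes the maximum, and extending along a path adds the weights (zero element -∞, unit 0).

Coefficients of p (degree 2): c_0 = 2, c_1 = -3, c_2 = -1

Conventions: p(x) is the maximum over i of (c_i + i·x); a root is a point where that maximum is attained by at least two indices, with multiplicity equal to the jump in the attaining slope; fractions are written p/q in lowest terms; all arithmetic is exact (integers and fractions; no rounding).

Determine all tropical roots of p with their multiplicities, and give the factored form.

hull edge (i=0, c=2) to (i=2, c=-1): slope -3/2, span 2
Factored form: p(x) = -1 ⊗ (x ⊕ 3/2) ⊗ (x ⊕ 3/2)
Answer: roots = 3/2 (mult 2)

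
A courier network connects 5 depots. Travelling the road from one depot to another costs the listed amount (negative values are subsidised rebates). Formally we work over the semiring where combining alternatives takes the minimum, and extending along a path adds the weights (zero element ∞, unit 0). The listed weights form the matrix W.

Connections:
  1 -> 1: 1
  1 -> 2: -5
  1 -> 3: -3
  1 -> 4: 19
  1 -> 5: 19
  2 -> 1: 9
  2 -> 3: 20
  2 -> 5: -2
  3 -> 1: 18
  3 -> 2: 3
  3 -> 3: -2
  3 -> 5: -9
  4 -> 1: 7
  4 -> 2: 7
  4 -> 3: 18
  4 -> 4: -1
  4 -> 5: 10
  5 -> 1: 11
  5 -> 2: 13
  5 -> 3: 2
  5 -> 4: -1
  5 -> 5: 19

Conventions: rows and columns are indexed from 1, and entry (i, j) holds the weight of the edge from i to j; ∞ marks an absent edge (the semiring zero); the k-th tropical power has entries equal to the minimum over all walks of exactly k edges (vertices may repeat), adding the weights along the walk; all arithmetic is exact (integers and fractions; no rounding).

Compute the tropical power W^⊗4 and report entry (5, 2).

W^⊗2:
  [2, -4, -5, 18, -12]
  [9, 4, 0, -3, 11]
  [2, 1, -7, -10, -11]
  [6, 2, 4, -2, 5]
  [6, 5, 0, -2, -7]
W^⊗3:
  [-1, -3, -10, -13, -14]
  [4, 3, -2, -4, -9]
  [-3, -4, -9, -12, -16]
  [5, 1, 2, -3, -5]
  [4, 1, -5, -8, -9]
W^⊗4:
  [-6, -7, -12, -15, -19]
  [2, -1, -7, -10, -11]
  [-5, -8, -14, -17, -18]
  [4, 0, -3, -6, -7]
  [-1, -2, -7, -10, -14]
Key observation: the optimum is the walk 5->3->5->3->2, with weight 2 + (-9) + 2 + 3 = -2.
Optimal value attained by: walk 5->3->5->3->2.
Answer: (W^⊗4)[5][2] = -2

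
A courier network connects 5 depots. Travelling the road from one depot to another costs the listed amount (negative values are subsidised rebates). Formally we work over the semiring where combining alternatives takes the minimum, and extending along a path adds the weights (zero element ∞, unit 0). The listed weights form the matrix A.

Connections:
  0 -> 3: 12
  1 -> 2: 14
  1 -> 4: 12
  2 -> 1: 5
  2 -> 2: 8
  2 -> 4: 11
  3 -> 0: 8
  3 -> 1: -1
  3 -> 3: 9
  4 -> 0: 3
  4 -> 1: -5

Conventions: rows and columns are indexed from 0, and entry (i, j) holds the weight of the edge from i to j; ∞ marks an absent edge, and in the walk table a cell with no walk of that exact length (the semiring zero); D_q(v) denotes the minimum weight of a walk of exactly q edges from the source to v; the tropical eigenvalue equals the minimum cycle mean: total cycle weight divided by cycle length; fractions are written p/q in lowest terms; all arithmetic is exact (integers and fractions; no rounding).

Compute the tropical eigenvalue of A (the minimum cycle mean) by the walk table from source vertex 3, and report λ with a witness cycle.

q=0: [∞, ∞, ∞, 0, ∞]
q=1: [8, -1, ∞, 9, ∞]
q=2: [17, 8, 13, 18, 11]
q=3: [14, 6, 21, 27, 20]
q=4: [23, 15, 20, 26, 18]
q=5: [21, 13, 28, 35, 27]
Optimal cycle mean attained by: cycle 1->4->1, total 12 + (-5), length 2.
Answer: λ = 7/2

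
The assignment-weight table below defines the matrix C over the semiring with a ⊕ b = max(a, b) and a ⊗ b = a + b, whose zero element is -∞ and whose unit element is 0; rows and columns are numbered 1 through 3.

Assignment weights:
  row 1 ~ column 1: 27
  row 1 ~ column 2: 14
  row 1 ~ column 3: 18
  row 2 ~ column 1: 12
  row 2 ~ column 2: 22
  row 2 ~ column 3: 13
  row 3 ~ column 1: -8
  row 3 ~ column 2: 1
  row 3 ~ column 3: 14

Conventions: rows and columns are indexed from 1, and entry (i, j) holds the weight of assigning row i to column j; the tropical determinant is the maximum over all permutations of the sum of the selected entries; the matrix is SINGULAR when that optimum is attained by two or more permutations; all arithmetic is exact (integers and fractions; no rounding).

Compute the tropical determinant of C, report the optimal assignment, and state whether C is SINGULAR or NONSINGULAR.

σ = (1, 2, 3): 27 + 22 + 14 = 63
σ = (1, 3, 2): 27 + 13 + 1 = 41
σ = (2, 1, 3): 14 + 12 + 14 = 40
σ = (2, 3, 1): 14 + 13 + (-8) = 19
σ = (3, 1, 2): 18 + 12 + 1 = 31
σ = (3, 2, 1): 18 + 22 + (-8) = 32
Optimal value attained by: σ = (1, 2, 3).
Answer: det⊕(C) = 63; verdict: NONSINGULAR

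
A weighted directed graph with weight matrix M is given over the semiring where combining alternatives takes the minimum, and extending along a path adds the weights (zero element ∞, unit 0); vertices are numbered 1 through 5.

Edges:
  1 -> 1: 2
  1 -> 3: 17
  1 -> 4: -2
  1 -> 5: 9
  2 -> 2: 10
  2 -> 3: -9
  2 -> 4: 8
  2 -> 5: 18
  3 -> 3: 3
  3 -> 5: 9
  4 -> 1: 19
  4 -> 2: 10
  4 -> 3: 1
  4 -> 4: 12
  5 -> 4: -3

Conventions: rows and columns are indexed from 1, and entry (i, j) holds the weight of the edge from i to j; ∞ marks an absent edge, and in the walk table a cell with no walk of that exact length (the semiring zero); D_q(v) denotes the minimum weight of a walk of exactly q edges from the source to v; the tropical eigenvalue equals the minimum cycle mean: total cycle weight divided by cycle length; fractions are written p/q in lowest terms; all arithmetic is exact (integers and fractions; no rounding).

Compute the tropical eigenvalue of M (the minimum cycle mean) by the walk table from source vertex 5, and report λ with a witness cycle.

q=0: [∞, ∞, ∞, ∞, 0]
q=1: [∞, ∞, ∞, -3, ∞]
q=2: [16, 7, -2, 9, ∞]
q=3: [18, 17, -2, 14, 7]
q=4: [20, 24, 1, 4, 7]
q=5: [22, 14, 4, 4, 10]
Optimal cycle mean attained by: cycle 2->3->5->4->2, total (-9) + 9 + (-3) + 10, length 4.
Answer: λ = 7/4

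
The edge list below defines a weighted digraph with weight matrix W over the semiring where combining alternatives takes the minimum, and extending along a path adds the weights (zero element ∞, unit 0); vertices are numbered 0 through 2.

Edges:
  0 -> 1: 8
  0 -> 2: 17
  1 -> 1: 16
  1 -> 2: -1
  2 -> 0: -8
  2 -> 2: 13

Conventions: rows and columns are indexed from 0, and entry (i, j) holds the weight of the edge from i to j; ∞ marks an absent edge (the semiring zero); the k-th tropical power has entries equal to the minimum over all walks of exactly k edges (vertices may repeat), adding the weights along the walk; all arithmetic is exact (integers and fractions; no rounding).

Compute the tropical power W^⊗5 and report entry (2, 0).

W^⊗2:
  [9, 24, 7]
  [-9, 32, 12]
  [5, 0, 9]
W^⊗3:
  [-1, 17, 20]
  [4, -1, 8]
  [1, 13, -1]
W^⊗4:
  [12, 7, 16]
  [0, 12, -2]
  [-9, 9, 12]
W^⊗5:
  [8, 20, 6]
  [-10, 8, 11]
  [4, -1, 8]
Key observation: the optimum is the walk 2->0->1->2->2->0, with weight (-8) + 8 + (-1) + 13 + (-8) = 4.
Optimal value attained by: walk 2->0->1->2->2->0.
Answer: (W^⊗5)[2][0] = 4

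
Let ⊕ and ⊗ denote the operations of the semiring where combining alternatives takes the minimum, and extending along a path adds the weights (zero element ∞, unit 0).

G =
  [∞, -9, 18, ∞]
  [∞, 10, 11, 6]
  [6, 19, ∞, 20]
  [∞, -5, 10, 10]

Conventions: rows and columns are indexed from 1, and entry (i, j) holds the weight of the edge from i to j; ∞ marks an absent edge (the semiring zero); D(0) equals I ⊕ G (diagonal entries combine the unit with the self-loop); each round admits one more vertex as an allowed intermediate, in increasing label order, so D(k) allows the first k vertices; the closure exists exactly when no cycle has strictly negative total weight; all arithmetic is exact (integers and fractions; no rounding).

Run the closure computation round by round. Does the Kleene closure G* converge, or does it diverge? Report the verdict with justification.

D(0):
  [0, -9, 18, ∞]
  [∞, 0, 11, 6]
  [6, 19, 0, 20]
  [∞, -5, 10, 0]
D(1):
  [0, -9, 18, ∞]
  [∞, 0, 11, 6]
  [6, -3, 0, 20]
  [∞, -5, 10, 0]
D(2):
  [0, -9, 2, -3]
  [∞, 0, 11, 6]
  [6, -3, 0, 3]
  [∞, -5, 6, 0]
D(3):
  [0, -9, 2, -3]
  [17, 0, 11, 6]
  [6, -3, 0, 3]
  [12, -5, 6, 0]
D(4):
  [0, -9, 2, -3]
  [17, 0, 11, 6]
  [6, -3, 0, 3]
  [12, -5, 6, 0]
Key observation: every diagonal entry stays at the unit through all rounds, so no improving cycle exists.
Answer: CONVERGES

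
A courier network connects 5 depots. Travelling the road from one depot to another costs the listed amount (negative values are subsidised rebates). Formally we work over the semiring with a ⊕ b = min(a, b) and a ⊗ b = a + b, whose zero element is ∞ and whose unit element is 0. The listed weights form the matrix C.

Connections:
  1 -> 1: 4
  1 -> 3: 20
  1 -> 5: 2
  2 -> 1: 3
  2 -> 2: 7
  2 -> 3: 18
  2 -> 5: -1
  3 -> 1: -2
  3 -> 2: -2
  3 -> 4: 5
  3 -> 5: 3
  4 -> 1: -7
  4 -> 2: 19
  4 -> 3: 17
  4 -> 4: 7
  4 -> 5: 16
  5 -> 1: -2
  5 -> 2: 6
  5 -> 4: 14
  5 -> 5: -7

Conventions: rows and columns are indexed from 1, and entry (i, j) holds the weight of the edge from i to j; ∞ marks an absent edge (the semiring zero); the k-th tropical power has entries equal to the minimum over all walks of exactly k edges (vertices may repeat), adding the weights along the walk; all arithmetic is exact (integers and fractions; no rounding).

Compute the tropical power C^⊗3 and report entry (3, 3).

C^⊗2:
  [0, 8, 24, 16, -5]
  [-3, 5, 23, 13, -8]
  [-2, 5, 16, 12, -4]
  [-3, 15, 13, 14, -5]
  [-9, -1, 18, 7, -14]
C^⊗3:
  [-7, 1, 20, 9, -12]
  [-10, -2, 17, 6, -15]
  [-6, 2, 18, 10, -11]
  [-7, 1, 17, 9, -12]
  [-16, -8, 11, 0, -21]
Key observation: the optimum is the walk 3->4->1->3, with weight 5 + (-7) + 20 = 18.
Optimal value attained by: walk 3->4->1->3.
Answer: (C^⊗3)[3][3] = 18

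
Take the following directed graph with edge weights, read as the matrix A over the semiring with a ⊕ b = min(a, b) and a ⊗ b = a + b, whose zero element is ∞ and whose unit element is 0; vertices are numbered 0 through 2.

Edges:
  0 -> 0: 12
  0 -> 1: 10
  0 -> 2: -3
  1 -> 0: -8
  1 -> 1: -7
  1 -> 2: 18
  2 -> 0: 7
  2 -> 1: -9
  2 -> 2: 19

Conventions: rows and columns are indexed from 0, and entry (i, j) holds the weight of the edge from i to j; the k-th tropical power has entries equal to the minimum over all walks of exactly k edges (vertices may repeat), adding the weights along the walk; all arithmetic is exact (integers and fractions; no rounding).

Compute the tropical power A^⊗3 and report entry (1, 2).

A^⊗2:
  [2, -12, 9]
  [-15, -14, -11]
  [-17, -16, 4]
A^⊗3:
  [-20, -19, -1]
  [-22, -21, -18]
  [-24, -23, -20]
Key observation: the optimum is the walk 1->1->0->2, with weight (-7) + (-8) + (-3) = -18.
Optimal value attained by: walk 1->1->0->2.
Answer: (A^⊗3)[1][2] = -18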